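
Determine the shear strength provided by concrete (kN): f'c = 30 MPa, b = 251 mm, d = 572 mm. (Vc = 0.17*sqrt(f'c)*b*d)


Vc = 0.17 * sqrt(30) * 251 * 572 / 1000
= 133.68 kN

133.68


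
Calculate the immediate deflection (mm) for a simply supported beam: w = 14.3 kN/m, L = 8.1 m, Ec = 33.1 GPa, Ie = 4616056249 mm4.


Convert: L = 8.1 m = 8100 mm, Ec = 33.1 GPa = 33100 MPa
delta = 5 * 14.3 * 8100^4 / (384 * 33100 * 4616056249)
= 5.25 mm

5.25


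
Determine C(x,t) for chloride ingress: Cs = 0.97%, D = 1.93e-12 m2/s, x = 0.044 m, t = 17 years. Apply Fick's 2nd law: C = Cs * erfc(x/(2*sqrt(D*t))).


t_seconds = 17 * 365.25 * 24 * 3600 = 536479200.0 s
arg = 0.044 / (2 * sqrt(1.93e-12 * 536479200.0))
= 0.6837
erfc(0.6837) = 0.3336
C = 0.97 * 0.3336 = 0.3236%

0.3236


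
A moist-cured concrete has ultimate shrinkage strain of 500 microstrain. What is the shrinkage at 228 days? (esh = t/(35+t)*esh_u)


esh(228) = 228 / (35 + 228) * 500
= 228 / 263 * 500
= 433.5 microstrain

433.5


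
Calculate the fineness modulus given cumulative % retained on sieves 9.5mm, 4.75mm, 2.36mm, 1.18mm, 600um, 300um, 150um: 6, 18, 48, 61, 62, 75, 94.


FM = sum(cumulative % retained) / 100
= 364 / 100
= 3.64

3.64


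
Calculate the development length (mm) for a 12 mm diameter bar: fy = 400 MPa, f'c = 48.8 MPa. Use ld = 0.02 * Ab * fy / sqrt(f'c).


Ab = pi * 12^2 / 4 = 113.097 mm2
ld = 0.02 * 113.097 * 400 / sqrt(48.8)
= 129.5 mm

129.5


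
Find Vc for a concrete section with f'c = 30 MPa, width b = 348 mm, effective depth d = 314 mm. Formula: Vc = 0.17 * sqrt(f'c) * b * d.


Vc = 0.17 * sqrt(30) * 348 * 314 / 1000
= 101.75 kN

101.75


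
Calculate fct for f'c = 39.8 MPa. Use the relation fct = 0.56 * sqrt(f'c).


fct = 0.56 * sqrt(39.8)
= 0.56 * 6.309
= 3.533 MPa

3.533


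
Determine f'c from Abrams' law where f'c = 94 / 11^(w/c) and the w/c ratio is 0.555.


f'c = 94 / 11^0.555
= 94 / 3.784
= 24.84 MPa

24.84


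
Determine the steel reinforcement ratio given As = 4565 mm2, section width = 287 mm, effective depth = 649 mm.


rho = As / (b * d)
= 4565 / (287 * 649)
= 0.0245

0.0245


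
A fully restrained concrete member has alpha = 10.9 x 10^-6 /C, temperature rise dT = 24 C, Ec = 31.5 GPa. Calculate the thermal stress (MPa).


sigma = alpha * dT * Ec
= 10.9e-6 * 24 * 31.5 * 1000
= 8.24 MPa

8.24


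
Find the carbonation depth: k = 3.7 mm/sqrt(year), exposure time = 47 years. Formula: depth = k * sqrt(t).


depth = k * sqrt(t)
= 3.7 * sqrt(47)
= 25.37 mm

25.37


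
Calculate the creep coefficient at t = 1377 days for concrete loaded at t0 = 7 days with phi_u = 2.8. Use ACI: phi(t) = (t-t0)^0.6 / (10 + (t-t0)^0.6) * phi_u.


dt = 1377 - 7 = 1370
phi = 1370^0.6 / (10 + 1370^0.6) * 2.8
= 2.475

2.475


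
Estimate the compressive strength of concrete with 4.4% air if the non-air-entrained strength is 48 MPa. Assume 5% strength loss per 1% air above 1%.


Strength loss = (4.4 - 1) * 5 = 17.0%
f'c = 48 * (1 - 17.0/100)
= 39.84 MPa

39.84


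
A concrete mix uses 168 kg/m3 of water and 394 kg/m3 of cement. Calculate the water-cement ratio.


w/c = water / cement
w/c = 168 / 394 = 0.426

0.426


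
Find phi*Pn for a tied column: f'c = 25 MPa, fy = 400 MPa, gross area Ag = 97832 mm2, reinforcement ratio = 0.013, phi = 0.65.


Ast = rho * Ag = 0.013 * 97832 = 1271.816 mm2
phi*Pn = 0.65 * 0.80 * (0.85 * 25 * (97832 - 1271.816) + 400 * 1271.816) / 1000
= 1331.53 kN

1331.53


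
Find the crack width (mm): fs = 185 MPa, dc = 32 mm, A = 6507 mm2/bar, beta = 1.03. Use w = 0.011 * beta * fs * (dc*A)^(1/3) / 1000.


w = 0.011 * beta * fs * (dc * A)^(1/3) / 1000
= 0.011 * 1.03 * 185 * (32 * 6507)^(1/3) / 1000
= 0.124 mm

0.124


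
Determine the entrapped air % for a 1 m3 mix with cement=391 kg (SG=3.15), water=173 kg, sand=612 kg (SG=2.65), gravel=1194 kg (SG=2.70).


Vol cement = 391 / (3.15 * 1000) = 0.124127 m3
Vol water = 173 / 1000 = 0.173 m3
Vol sand = 612 / (2.65 * 1000) = 0.230943 m3
Vol gravel = 1194 / (2.70 * 1000) = 0.442222 m3
Total solid + water volume = 0.970293 m3
Air = (1 - 0.970293) * 100 = 2.97%

2.97


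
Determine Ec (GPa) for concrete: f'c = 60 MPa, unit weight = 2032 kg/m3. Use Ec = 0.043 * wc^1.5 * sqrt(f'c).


Ec = 0.043 * 2032^1.5 * sqrt(60) / 1000
= 30.51 GPa

30.51


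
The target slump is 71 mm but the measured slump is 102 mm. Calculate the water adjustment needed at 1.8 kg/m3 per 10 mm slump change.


Difference = 71 - 102 = -31 mm
Water adjustment = -31 * 1.8 / 10 = -5.6 kg/m3

-5.6


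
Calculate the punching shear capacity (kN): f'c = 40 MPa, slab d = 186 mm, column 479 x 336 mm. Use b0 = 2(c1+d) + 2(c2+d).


b0 = 2*(479 + 186) + 2*(336 + 186) = 2374 mm
Vc = 0.33 * sqrt(40) * 2374 * 186 / 1000
= 921.59 kN

921.59


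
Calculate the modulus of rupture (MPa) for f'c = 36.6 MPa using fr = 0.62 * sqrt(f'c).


fr = 0.62 * sqrt(36.6)
= 3.751 MPa

3.751


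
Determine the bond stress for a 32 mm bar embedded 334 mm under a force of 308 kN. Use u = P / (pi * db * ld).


u = P / (pi * db * ld)
= 308 * 1000 / (pi * 32 * 334)
= 9.173 MPa

9.173


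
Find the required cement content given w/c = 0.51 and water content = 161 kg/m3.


Cement = water / (w/c)
= 161 / 0.51
= 315.7 kg/m3

315.7


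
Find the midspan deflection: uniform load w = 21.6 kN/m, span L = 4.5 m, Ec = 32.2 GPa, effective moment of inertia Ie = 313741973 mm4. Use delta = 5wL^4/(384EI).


Convert: L = 4.5 m = 4500 mm, Ec = 32.2 GPa = 32200 MPa
delta = 5 * 21.6 * 4500^4 / (384 * 32200 * 313741973)
= 11.42 mm

11.42


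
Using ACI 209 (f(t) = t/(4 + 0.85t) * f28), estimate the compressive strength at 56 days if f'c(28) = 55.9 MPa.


f(56) = 56 / (4 + 0.85 * 56) * 55.9
= 56 / 51.6 * 55.9
= 60.67 MPa

60.67


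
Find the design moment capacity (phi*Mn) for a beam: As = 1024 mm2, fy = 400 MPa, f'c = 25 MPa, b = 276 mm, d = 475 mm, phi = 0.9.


a = As * fy / (0.85 * f'c * b)
= 1024 * 400 / (0.85 * 25 * 276)
= 69.838 mm
Mn = As * fy * (d - a/2) / 10^6
= 180.2572 kN-m
phi*Mn = 0.9 * 180.2572 = 162.23 kN-m

162.23


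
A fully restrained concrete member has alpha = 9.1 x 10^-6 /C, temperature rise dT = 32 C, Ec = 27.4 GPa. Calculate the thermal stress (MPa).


sigma = alpha * dT * Ec
= 9.1e-6 * 32 * 27.4 * 1000
= 7.979 MPa

7.979


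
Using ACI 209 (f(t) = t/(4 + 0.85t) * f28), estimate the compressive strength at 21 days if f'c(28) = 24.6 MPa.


f(21) = 21 / (4 + 0.85 * 21) * 24.6
= 21 / 21.85 * 24.6
= 23.64 MPa

23.64


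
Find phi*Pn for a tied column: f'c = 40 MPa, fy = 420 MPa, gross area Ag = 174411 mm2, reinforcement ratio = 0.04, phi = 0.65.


Ast = rho * Ag = 0.04 * 174411 = 6976.44 mm2
phi*Pn = 0.65 * 0.80 * (0.85 * 40 * (174411 - 6976.44) + 420 * 6976.44) / 1000
= 4483.9 kN

4483.9


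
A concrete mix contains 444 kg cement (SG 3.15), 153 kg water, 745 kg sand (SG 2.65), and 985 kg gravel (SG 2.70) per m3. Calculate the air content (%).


Vol cement = 444 / (3.15 * 1000) = 0.140952 m3
Vol water = 153 / 1000 = 0.153 m3
Vol sand = 745 / (2.65 * 1000) = 0.281132 m3
Vol gravel = 985 / (2.70 * 1000) = 0.364815 m3
Total solid + water volume = 0.939899 m3
Air = (1 - 0.939899) * 100 = 6.01%

6.01


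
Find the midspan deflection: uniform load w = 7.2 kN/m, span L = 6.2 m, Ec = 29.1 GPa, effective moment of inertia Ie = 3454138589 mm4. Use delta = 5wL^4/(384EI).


Convert: L = 6.2 m = 6200 mm, Ec = 29.1 GPa = 29100 MPa
delta = 5 * 7.2 * 6200^4 / (384 * 29100 * 3454138589)
= 1.38 mm

1.38


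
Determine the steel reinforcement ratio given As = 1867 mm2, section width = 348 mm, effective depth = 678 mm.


rho = As / (b * d)
= 1867 / (348 * 678)
= 0.0079

0.0079


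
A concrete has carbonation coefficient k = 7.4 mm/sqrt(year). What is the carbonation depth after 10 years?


depth = k * sqrt(t)
= 7.4 * sqrt(10)
= 23.4 mm

23.4


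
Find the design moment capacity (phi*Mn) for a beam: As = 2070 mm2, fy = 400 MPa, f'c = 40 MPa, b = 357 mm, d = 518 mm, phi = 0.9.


a = As * fy / (0.85 * f'c * b)
= 2070 * 400 / (0.85 * 40 * 357)
= 68.2155 mm
Mn = As * fy * (d - a/2) / 10^6
= 400.6628 kN-m
phi*Mn = 0.9 * 400.6628 = 360.6 kN-m

360.6


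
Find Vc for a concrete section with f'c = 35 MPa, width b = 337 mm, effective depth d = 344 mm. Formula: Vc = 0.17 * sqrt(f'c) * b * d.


Vc = 0.17 * sqrt(35) * 337 * 344 / 1000
= 116.59 kN

116.59


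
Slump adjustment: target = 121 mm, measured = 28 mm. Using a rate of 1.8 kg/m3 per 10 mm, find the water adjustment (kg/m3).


Difference = 121 - 28 = 93 mm
Water adjustment = 93 * 1.8 / 10 = 16.7 kg/m3

16.7


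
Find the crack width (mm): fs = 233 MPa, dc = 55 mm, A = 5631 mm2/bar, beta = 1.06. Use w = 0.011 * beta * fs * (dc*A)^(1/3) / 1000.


w = 0.011 * beta * fs * (dc * A)^(1/3) / 1000
= 0.011 * 1.06 * 233 * (55 * 5631)^(1/3) / 1000
= 0.184 mm

0.184


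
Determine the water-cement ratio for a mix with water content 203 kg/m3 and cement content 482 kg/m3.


w/c = water / cement
w/c = 203 / 482 = 0.421

0.421


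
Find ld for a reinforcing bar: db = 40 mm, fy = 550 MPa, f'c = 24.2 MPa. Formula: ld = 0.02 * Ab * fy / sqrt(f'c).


Ab = pi * 40^2 / 4 = 1256.637 mm2
ld = 0.02 * 1256.637 * 550 / sqrt(24.2)
= 2809.9 mm

2809.9


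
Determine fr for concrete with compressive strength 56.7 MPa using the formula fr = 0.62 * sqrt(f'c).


fr = 0.62 * sqrt(56.7)
= 4.669 MPa

4.669


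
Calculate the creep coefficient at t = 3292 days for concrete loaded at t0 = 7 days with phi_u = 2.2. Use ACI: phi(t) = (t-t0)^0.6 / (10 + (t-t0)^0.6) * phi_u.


dt = 3292 - 7 = 3285
phi = 3285^0.6 / (10 + 3285^0.6) * 2.2
= 2.042

2.042


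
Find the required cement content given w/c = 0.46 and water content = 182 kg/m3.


Cement = water / (w/c)
= 182 / 0.46
= 395.7 kg/m3

395.7


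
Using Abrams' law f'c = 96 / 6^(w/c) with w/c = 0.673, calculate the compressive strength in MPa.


f'c = 96 / 6^0.673
= 96 / 3.34
= 28.75 MPa

28.75


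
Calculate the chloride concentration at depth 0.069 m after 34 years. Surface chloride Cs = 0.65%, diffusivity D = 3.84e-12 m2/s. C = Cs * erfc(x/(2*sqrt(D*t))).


t_seconds = 34 * 365.25 * 24 * 3600 = 1072958400.0 s
arg = 0.069 / (2 * sqrt(3.84e-12 * 1072958400.0))
= 0.5375
erfc(0.5375) = 0.4472
C = 0.65 * 0.4472 = 0.2907%

0.2907


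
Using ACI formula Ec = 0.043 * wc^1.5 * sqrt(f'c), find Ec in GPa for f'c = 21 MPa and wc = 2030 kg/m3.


Ec = 0.043 * 2030^1.5 * sqrt(21) / 1000
= 18.02 GPa

18.02


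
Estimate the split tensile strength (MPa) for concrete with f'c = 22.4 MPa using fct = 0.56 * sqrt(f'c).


fct = 0.56 * sqrt(22.4)
= 0.56 * 4.733
= 2.65 MPa

2.65


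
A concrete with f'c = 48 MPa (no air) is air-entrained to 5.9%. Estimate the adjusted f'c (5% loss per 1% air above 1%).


Strength loss = (5.9 - 1) * 5 = 24.5%
f'c = 48 * (1 - 24.5/100)
= 36.24 MPa

36.24


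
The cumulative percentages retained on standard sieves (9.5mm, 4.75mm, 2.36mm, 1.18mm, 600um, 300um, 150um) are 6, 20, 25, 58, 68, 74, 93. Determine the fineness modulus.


FM = sum(cumulative % retained) / 100
= 344 / 100
= 3.44

3.44


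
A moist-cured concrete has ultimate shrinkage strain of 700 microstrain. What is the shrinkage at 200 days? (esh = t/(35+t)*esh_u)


esh(200) = 200 / (35 + 200) * 700
= 200 / 235 * 700
= 595.7 microstrain

595.7


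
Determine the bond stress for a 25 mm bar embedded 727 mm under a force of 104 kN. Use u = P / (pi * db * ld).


u = P / (pi * db * ld)
= 104 * 1000 / (pi * 25 * 727)
= 1.821 MPa

1.821


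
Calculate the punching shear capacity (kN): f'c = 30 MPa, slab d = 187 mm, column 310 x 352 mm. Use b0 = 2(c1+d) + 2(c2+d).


b0 = 2*(310 + 187) + 2*(352 + 187) = 2072 mm
Vc = 0.33 * sqrt(30) * 2072 * 187 / 1000
= 700.34 kN

700.34


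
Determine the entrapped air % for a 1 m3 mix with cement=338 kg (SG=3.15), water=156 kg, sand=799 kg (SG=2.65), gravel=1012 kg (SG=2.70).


Vol cement = 338 / (3.15 * 1000) = 0.107302 m3
Vol water = 156 / 1000 = 0.156 m3
Vol sand = 799 / (2.65 * 1000) = 0.301509 m3
Vol gravel = 1012 / (2.70 * 1000) = 0.374815 m3
Total solid + water volume = 0.939626 m3
Air = (1 - 0.939626) * 100 = 6.04%

6.04


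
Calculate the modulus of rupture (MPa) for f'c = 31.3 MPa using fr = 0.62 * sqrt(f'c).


fr = 0.62 * sqrt(31.3)
= 3.469 MPa

3.469


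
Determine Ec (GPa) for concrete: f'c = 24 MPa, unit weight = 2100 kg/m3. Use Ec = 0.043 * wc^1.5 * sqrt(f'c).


Ec = 0.043 * 2100^1.5 * sqrt(24) / 1000
= 20.27 GPa

20.27


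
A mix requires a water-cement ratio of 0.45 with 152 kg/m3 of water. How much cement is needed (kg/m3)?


Cement = water / (w/c)
= 152 / 0.45
= 337.8 kg/m3

337.8


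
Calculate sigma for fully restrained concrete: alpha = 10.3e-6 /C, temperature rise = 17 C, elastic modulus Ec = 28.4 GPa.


sigma = alpha * dT * Ec
= 10.3e-6 * 17 * 28.4 * 1000
= 4.973 MPa

4.973


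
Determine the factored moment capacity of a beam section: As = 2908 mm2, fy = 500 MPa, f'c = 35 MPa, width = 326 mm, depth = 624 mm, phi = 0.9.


a = As * fy / (0.85 * f'c * b)
= 2908 * 500 / (0.85 * 35 * 326)
= 149.9201 mm
Mn = As * fy * (d - a/2) / 10^6
= 798.3041 kN-m
phi*Mn = 0.9 * 798.3041 = 718.47 kN-m

718.47


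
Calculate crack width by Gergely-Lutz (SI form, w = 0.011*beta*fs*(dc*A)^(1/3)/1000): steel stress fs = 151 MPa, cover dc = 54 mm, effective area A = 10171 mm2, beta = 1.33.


w = 0.011 * beta * fs * (dc * A)^(1/3) / 1000
= 0.011 * 1.33 * 151 * (54 * 10171)^(1/3) / 1000
= 0.181 mm

0.181


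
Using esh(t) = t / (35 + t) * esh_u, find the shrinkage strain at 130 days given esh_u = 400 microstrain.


esh(130) = 130 / (35 + 130) * 400
= 130 / 165 * 400
= 315.2 microstrain

315.2


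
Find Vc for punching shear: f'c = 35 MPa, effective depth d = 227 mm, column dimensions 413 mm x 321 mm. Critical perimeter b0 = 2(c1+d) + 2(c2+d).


b0 = 2*(413 + 227) + 2*(321 + 227) = 2376 mm
Vc = 0.33 * sqrt(35) * 2376 * 227 / 1000
= 1052.98 kN

1052.98


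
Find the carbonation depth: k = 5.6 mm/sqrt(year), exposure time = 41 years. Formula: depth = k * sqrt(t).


depth = k * sqrt(t)
= 5.6 * sqrt(41)
= 35.86 mm

35.86


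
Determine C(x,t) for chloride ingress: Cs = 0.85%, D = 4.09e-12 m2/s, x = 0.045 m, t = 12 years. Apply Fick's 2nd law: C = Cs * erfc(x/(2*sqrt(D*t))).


t_seconds = 12 * 365.25 * 24 * 3600 = 378691200.0 s
arg = 0.045 / (2 * sqrt(4.09e-12 * 378691200.0))
= 0.5717
erfc(0.5717) = 0.4188
C = 0.85 * 0.4188 = 0.356%

0.356


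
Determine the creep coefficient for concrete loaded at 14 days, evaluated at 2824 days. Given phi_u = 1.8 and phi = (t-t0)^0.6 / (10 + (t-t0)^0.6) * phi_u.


dt = 2824 - 14 = 2810
phi = 2810^0.6 / (10 + 2810^0.6) * 1.8
= 1.659

1.659


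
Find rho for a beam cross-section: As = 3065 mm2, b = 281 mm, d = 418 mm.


rho = As / (b * d)
= 3065 / (281 * 418)
= 0.0261

0.0261


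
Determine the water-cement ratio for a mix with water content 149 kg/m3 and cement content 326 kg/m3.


w/c = water / cement
w/c = 149 / 326 = 0.457

0.457


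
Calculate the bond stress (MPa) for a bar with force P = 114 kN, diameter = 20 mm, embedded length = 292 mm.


u = P / (pi * db * ld)
= 114 * 1000 / (pi * 20 * 292)
= 6.214 MPa

6.214


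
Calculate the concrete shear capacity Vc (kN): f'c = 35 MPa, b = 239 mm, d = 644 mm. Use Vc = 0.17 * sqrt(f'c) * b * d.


Vc = 0.17 * sqrt(35) * 239 * 644 / 1000
= 154.8 kN

154.8


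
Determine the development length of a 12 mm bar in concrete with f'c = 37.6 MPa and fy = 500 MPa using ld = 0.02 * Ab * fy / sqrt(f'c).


Ab = pi * 12^2 / 4 = 113.097 mm2
ld = 0.02 * 113.097 * 500 / sqrt(37.6)
= 184.4 mm

184.4


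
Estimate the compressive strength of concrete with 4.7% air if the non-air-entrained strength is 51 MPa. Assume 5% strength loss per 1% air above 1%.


Strength loss = (4.7 - 1) * 5 = 18.5%
f'c = 51 * (1 - 18.5/100)
= 41.56 MPa

41.56


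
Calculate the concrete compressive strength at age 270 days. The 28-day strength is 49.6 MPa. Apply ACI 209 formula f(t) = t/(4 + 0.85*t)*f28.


f(270) = 270 / (4 + 0.85 * 270) * 49.6
= 270 / 233.5 * 49.6
= 57.35 MPa

57.35


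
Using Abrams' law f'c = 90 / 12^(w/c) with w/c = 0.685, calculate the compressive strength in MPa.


f'c = 90 / 12^0.685
= 90 / 5.486
= 16.41 MPa

16.41


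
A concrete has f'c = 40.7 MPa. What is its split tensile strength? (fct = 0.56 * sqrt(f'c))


fct = 0.56 * sqrt(40.7)
= 0.56 * 6.38
= 3.573 MPa

3.573


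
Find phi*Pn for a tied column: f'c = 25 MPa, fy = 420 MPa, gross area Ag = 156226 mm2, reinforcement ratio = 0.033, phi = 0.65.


Ast = rho * Ag = 0.033 * 156226 = 5155.458 mm2
phi*Pn = 0.65 * 0.80 * (0.85 * 25 * (156226 - 5155.458) + 420 * 5155.458) / 1000
= 2795.28 kN

2795.28


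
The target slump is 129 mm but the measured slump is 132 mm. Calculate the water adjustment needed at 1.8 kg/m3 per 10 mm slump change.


Difference = 129 - 132 = -3 mm
Water adjustment = -3 * 1.8 / 10 = -0.5 kg/m3

-0.5


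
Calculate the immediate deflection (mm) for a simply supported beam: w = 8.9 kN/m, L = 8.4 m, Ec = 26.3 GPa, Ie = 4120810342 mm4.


Convert: L = 8.4 m = 8400 mm, Ec = 26.3 GPa = 26300 MPa
delta = 5 * 8.9 * 8400^4 / (384 * 26300 * 4120810342)
= 5.32 mm

5.32


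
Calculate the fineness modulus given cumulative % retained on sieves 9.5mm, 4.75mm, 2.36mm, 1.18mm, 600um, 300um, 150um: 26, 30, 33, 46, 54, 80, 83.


FM = sum(cumulative % retained) / 100
= 352 / 100
= 3.52

3.52


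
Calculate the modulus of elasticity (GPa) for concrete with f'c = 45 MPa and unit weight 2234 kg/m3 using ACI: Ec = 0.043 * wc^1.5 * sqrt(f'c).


Ec = 0.043 * 2234^1.5 * sqrt(45) / 1000
= 30.46 GPa

30.46


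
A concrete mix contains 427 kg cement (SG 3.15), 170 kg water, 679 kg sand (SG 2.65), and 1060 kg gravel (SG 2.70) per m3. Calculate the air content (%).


Vol cement = 427 / (3.15 * 1000) = 0.135556 m3
Vol water = 170 / 1000 = 0.17 m3
Vol sand = 679 / (2.65 * 1000) = 0.256226 m3
Vol gravel = 1060 / (2.70 * 1000) = 0.392593 m3
Total solid + water volume = 0.954375 m3
Air = (1 - 0.954375) * 100 = 4.56%

4.56


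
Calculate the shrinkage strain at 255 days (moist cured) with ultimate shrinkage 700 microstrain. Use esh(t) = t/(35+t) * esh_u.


esh(255) = 255 / (35 + 255) * 700
= 255 / 290 * 700
= 615.5 microstrain

615.5


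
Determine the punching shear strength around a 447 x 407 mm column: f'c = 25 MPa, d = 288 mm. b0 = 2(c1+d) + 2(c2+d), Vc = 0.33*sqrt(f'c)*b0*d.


b0 = 2*(447 + 288) + 2*(407 + 288) = 2860 mm
Vc = 0.33 * sqrt(25) * 2860 * 288 / 1000
= 1359.07 kN

1359.07


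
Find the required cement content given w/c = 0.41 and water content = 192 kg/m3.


Cement = water / (w/c)
= 192 / 0.41
= 468.3 kg/m3

468.3


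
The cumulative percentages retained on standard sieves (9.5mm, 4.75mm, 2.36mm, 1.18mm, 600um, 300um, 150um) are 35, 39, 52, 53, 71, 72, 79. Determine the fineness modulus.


FM = sum(cumulative % retained) / 100
= 401 / 100
= 4.01

4.01


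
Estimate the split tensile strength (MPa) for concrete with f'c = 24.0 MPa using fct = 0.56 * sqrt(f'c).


fct = 0.56 * sqrt(24.0)
= 0.56 * 4.899
= 2.743 MPa

2.743


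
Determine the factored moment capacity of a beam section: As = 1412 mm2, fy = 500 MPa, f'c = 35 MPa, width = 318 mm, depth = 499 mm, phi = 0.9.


a = As * fy / (0.85 * f'c * b)
= 1412 * 500 / (0.85 * 35 * 318)
= 74.6261 mm
Mn = As * fy * (d - a/2) / 10^6
= 325.951 kN-m
phi*Mn = 0.9 * 325.951 = 293.36 kN-m

293.36


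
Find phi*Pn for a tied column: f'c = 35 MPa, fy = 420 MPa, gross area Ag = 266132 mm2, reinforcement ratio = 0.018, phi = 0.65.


Ast = rho * Ag = 0.018 * 266132 = 4790.376 mm2
phi*Pn = 0.65 * 0.80 * (0.85 * 35 * (266132 - 4790.376) + 420 * 4790.376) / 1000
= 5089.17 kN

5089.17


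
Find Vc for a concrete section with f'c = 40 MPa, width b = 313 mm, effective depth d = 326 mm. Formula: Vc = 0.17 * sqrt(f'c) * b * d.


Vc = 0.17 * sqrt(40) * 313 * 326 / 1000
= 109.71 kN

109.71


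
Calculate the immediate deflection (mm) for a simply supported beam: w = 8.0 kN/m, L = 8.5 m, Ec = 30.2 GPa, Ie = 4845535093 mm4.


Convert: L = 8.5 m = 8500 mm, Ec = 30.2 GPa = 30200 MPa
delta = 5 * 8.0 * 8500^4 / (384 * 30200 * 4845535093)
= 3.72 mm

3.72


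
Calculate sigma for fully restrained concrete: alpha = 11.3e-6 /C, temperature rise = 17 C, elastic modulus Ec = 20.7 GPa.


sigma = alpha * dT * Ec
= 11.3e-6 * 17 * 20.7 * 1000
= 3.976 MPa

3.976


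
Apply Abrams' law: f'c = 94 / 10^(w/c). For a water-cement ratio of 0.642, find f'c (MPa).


f'c = 94 / 10^0.642
= 94 / 4.385
= 21.44 MPa

21.44


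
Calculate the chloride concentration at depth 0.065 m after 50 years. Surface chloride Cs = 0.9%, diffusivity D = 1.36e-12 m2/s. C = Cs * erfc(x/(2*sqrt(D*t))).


t_seconds = 50 * 365.25 * 24 * 3600 = 1577880000.0 s
arg = 0.065 / (2 * sqrt(1.36e-12 * 1577880000.0))
= 0.7016
erfc(0.7016) = 0.3211
C = 0.9 * 0.3211 = 0.289%

0.289


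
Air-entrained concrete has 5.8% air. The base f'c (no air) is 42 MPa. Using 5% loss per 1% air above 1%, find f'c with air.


Strength loss = (5.8 - 1) * 5 = 24.0%
f'c = 42 * (1 - 24.0/100)
= 31.92 MPa

31.92


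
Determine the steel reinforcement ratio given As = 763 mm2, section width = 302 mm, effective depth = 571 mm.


rho = As / (b * d)
= 763 / (302 * 571)
= 0.0044

0.0044


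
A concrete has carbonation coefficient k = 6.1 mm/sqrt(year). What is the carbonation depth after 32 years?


depth = k * sqrt(t)
= 6.1 * sqrt(32)
= 34.51 mm

34.51


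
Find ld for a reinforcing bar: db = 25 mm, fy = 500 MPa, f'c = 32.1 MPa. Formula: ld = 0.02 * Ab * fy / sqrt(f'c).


Ab = pi * 25^2 / 4 = 490.874 mm2
ld = 0.02 * 490.874 * 500 / sqrt(32.1)
= 866.4 mm

866.4


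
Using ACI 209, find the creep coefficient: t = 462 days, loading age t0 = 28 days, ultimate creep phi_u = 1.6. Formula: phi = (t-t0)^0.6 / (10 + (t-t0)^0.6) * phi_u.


dt = 462 - 28 = 434
phi = 434^0.6 / (10 + 434^0.6) * 1.6
= 1.268

1.268


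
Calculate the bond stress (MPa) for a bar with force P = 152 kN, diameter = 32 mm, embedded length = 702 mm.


u = P / (pi * db * ld)
= 152 * 1000 / (pi * 32 * 702)
= 2.154 MPa

2.154


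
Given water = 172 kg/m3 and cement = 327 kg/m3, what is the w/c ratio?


w/c = water / cement
w/c = 172 / 327 = 0.526

0.526


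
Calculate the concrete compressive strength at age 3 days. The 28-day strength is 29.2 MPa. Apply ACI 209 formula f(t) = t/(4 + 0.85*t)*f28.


f(3) = 3 / (4 + 0.85 * 3) * 29.2
= 3 / 6.55 * 29.2
= 13.37 MPa

13.37


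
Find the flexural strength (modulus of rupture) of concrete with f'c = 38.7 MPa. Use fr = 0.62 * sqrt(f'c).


fr = 0.62 * sqrt(38.7)
= 3.857 MPa

3.857


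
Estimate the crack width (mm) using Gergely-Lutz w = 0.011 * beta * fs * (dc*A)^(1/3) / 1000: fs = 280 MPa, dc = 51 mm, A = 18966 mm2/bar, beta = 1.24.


w = 0.011 * beta * fs * (dc * A)^(1/3) / 1000
= 0.011 * 1.24 * 280 * (51 * 18966)^(1/3) / 1000
= 0.378 mm

0.378


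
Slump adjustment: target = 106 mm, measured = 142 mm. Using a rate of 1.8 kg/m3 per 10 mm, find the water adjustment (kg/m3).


Difference = 106 - 142 = -36 mm
Water adjustment = -36 * 1.8 / 10 = -6.5 kg/m3

-6.5


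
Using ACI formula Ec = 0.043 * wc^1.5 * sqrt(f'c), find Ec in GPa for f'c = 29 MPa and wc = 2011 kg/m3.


Ec = 0.043 * 2011^1.5 * sqrt(29) / 1000
= 20.88 GPa

20.88


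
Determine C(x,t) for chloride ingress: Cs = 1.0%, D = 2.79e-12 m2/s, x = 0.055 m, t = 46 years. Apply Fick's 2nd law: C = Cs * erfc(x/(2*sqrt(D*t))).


t_seconds = 46 * 365.25 * 24 * 3600 = 1451649600.0 s
arg = 0.055 / (2 * sqrt(2.79e-12 * 1451649600.0))
= 0.4321
erfc(0.4321) = 0.5411
C = 1.0 * 0.5411 = 0.5411%

0.5411


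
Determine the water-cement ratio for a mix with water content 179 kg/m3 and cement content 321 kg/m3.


w/c = water / cement
w/c = 179 / 321 = 0.558

0.558


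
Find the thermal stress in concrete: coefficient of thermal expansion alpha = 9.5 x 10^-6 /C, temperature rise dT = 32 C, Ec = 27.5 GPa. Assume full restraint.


sigma = alpha * dT * Ec
= 9.5e-6 * 32 * 27.5 * 1000
= 8.36 MPa

8.36


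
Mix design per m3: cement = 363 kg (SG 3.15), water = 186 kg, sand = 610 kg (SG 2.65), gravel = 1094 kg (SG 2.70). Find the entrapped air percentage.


Vol cement = 363 / (3.15 * 1000) = 0.115238 m3
Vol water = 186 / 1000 = 0.186 m3
Vol sand = 610 / (2.65 * 1000) = 0.230189 m3
Vol gravel = 1094 / (2.70 * 1000) = 0.405185 m3
Total solid + water volume = 0.936612 m3
Air = (1 - 0.936612) * 100 = 6.34%

6.34


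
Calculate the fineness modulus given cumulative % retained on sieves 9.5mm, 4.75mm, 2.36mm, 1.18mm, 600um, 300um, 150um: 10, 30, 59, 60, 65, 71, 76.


FM = sum(cumulative % retained) / 100
= 371 / 100
= 3.71

3.71


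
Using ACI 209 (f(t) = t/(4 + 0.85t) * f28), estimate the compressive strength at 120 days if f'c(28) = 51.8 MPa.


f(120) = 120 / (4 + 0.85 * 120) * 51.8
= 120 / 106.0 * 51.8
= 58.64 MPa

58.64


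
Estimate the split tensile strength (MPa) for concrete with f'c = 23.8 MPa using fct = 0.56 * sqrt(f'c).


fct = 0.56 * sqrt(23.8)
= 0.56 * 4.879
= 2.732 MPa

2.732


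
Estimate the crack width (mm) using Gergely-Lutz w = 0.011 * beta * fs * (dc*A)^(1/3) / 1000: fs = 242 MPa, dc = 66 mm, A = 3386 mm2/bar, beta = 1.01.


w = 0.011 * beta * fs * (dc * A)^(1/3) / 1000
= 0.011 * 1.01 * 242 * (66 * 3386)^(1/3) / 1000
= 0.163 mm

0.163


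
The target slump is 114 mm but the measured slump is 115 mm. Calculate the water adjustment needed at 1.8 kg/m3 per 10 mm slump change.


Difference = 114 - 115 = -1 mm
Water adjustment = -1 * 1.8 / 10 = -0.2 kg/m3

-0.2


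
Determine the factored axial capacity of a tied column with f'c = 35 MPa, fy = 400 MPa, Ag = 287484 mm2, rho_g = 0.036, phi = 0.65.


Ast = rho * Ag = 0.036 * 287484 = 10349.424 mm2
phi*Pn = 0.65 * 0.80 * (0.85 * 35 * (287484 - 10349.424) + 400 * 10349.424) / 1000
= 6439.95 kN

6439.95


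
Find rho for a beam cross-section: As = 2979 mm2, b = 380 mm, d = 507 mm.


rho = As / (b * d)
= 2979 / (380 * 507)
= 0.0155

0.0155


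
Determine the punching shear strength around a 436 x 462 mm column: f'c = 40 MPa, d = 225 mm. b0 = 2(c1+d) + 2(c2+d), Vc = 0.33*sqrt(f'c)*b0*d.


b0 = 2*(436 + 225) + 2*(462 + 225) = 2696 mm
Vc = 0.33 * sqrt(40) * 2696 * 225 / 1000
= 1266.04 kN

1266.04


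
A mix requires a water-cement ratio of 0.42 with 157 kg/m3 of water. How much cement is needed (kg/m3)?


Cement = water / (w/c)
= 157 / 0.42
= 373.8 kg/m3

373.8


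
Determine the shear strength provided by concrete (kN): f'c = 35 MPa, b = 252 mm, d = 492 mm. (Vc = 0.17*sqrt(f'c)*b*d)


Vc = 0.17 * sqrt(35) * 252 * 492 / 1000
= 124.69 kN

124.69


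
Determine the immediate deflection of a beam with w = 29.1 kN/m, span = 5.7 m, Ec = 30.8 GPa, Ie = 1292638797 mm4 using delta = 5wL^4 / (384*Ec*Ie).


Convert: L = 5.7 m = 5700 mm, Ec = 30.8 GPa = 30800 MPa
delta = 5 * 29.1 * 5700^4 / (384 * 30800 * 1292638797)
= 10.05 mm

10.05


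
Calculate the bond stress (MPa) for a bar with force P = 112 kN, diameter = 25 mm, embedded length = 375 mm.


u = P / (pi * db * ld)
= 112 * 1000 / (pi * 25 * 375)
= 3.803 MPa

3.803


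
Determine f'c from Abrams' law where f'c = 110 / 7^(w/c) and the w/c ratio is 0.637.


f'c = 110 / 7^0.637
= 110 / 3.454
= 31.85 MPa

31.85


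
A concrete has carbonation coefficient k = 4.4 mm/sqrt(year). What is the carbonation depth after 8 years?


depth = k * sqrt(t)
= 4.4 * sqrt(8)
= 12.45 mm

12.45


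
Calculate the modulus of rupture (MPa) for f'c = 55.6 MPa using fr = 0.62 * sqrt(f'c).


fr = 0.62 * sqrt(55.6)
= 4.623 MPa

4.623


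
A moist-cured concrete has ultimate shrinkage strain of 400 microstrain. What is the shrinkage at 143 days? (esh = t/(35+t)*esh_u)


esh(143) = 143 / (35 + 143) * 400
= 143 / 178 * 400
= 321.3 microstrain

321.3


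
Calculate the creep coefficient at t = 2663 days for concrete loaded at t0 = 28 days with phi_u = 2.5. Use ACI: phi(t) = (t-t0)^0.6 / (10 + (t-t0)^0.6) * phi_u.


dt = 2663 - 28 = 2635
phi = 2635^0.6 / (10 + 2635^0.6) * 2.5
= 2.296

2.296


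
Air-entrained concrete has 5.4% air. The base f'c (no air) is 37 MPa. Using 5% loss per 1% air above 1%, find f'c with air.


Strength loss = (5.4 - 1) * 5 = 22.0%
f'c = 37 * (1 - 22.0/100)
= 28.86 MPa

28.86


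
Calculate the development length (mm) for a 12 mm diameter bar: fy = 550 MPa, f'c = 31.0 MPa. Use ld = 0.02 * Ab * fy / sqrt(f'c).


Ab = pi * 12^2 / 4 = 113.097 mm2
ld = 0.02 * 113.097 * 550 / sqrt(31.0)
= 223.4 mm

223.4


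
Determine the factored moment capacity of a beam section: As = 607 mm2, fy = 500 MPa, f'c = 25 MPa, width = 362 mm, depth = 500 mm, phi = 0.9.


a = As * fy / (0.85 * f'c * b)
= 607 * 500 / (0.85 * 25 * 362)
= 39.454 mm
Mn = As * fy * (d - a/2) / 10^6
= 145.7629 kN-m
phi*Mn = 0.9 * 145.7629 = 131.19 kN-m

131.19


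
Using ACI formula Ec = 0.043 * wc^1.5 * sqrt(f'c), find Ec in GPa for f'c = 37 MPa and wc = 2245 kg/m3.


Ec = 0.043 * 2245^1.5 * sqrt(37) / 1000
= 27.82 GPa

27.82


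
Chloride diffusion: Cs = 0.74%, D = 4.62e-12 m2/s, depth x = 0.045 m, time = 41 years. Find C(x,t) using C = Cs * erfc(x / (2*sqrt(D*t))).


t_seconds = 41 * 365.25 * 24 * 3600 = 1293861600.0 s
arg = 0.045 / (2 * sqrt(4.62e-12 * 1293861600.0))
= 0.291
erfc(0.291) = 0.6807
C = 0.74 * 0.6807 = 0.5037%

0.5037


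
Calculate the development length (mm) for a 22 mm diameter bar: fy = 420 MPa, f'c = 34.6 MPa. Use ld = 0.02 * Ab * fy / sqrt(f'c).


Ab = pi * 22^2 / 4 = 380.133 mm2
ld = 0.02 * 380.133 * 420 / sqrt(34.6)
= 542.8 mm

542.8


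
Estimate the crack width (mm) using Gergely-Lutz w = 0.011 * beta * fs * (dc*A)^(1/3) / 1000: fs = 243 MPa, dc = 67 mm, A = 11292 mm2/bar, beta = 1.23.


w = 0.011 * beta * fs * (dc * A)^(1/3) / 1000
= 0.011 * 1.23 * 243 * (67 * 11292)^(1/3) / 1000
= 0.3 mm

0.3


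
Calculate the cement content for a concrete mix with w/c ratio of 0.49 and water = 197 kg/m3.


Cement = water / (w/c)
= 197 / 0.49
= 402.0 kg/m3

402.0


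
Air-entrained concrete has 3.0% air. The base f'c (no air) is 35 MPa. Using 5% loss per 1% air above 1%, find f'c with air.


Strength loss = (3.0 - 1) * 5 = 10.0%
f'c = 35 * (1 - 10.0/100)
= 31.5 MPa

31.5


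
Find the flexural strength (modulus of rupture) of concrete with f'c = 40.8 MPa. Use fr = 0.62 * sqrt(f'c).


fr = 0.62 * sqrt(40.8)
= 3.96 MPa

3.96


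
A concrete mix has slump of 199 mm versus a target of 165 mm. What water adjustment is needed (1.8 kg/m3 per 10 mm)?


Difference = 165 - 199 = -34 mm
Water adjustment = -34 * 1.8 / 10 = -6.1 kg/m3

-6.1


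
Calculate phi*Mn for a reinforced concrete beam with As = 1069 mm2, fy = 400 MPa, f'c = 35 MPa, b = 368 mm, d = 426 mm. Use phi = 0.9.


a = As * fy / (0.85 * f'c * b)
= 1069 * 400 / (0.85 * 35 * 368)
= 39.0574 mm
Mn = As * fy * (d - a/2) / 10^6
= 173.8071 kN-m
phi*Mn = 0.9 * 173.8071 = 156.43 kN-m

156.43


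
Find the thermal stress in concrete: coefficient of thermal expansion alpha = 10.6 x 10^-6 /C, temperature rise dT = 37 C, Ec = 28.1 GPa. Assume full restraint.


sigma = alpha * dT * Ec
= 10.6e-6 * 37 * 28.1 * 1000
= 11.021 MPa

11.021


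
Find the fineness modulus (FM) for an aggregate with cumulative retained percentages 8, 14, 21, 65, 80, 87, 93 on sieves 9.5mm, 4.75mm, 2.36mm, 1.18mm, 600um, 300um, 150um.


FM = sum(cumulative % retained) / 100
= 368 / 100
= 3.68

3.68


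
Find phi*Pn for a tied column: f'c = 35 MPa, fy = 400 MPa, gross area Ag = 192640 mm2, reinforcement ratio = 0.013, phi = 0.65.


Ast = rho * Ag = 0.013 * 192640 = 2504.32 mm2
phi*Pn = 0.65 * 0.80 * (0.85 * 35 * (192640 - 2504.32) + 400 * 2504.32) / 1000
= 3462.3 kN

3462.3


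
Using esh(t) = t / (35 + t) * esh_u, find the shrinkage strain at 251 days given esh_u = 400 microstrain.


esh(251) = 251 / (35 + 251) * 400
= 251 / 286 * 400
= 351.0 microstrain

351.0


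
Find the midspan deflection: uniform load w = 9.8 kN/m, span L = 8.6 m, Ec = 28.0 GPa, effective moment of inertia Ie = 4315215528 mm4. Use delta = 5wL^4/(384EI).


Convert: L = 8.6 m = 8600 mm, Ec = 28.0 GPa = 28000 MPa
delta = 5 * 9.8 * 8600^4 / (384 * 28000 * 4315215528)
= 5.78 mm

5.78


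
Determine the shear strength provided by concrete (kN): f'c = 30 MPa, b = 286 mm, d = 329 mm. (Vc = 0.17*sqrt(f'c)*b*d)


Vc = 0.17 * sqrt(30) * 286 * 329 / 1000
= 87.61 kN

87.61


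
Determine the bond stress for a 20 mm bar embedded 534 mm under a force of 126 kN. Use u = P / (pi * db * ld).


u = P / (pi * db * ld)
= 126 * 1000 / (pi * 20 * 534)
= 3.755 MPa

3.755


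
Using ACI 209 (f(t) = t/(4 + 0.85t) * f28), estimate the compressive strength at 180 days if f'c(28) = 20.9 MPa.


f(180) = 180 / (4 + 0.85 * 180) * 20.9
= 180 / 157.0 * 20.9
= 23.96 MPa

23.96


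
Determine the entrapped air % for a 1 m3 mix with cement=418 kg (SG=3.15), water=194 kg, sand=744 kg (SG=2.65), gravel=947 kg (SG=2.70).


Vol cement = 418 / (3.15 * 1000) = 0.132698 m3
Vol water = 194 / 1000 = 0.194 m3
Vol sand = 744 / (2.65 * 1000) = 0.280755 m3
Vol gravel = 947 / (2.70 * 1000) = 0.350741 m3
Total solid + water volume = 0.958194 m3
Air = (1 - 0.958194) * 100 = 4.18%

4.18


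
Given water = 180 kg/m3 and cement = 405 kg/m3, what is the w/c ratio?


w/c = water / cement
w/c = 180 / 405 = 0.444

0.444


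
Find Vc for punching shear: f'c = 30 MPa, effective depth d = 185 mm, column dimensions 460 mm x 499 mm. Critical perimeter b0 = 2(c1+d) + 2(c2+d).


b0 = 2*(460 + 185) + 2*(499 + 185) = 2658 mm
Vc = 0.33 * sqrt(30) * 2658 * 185 / 1000
= 888.79 kN

888.79


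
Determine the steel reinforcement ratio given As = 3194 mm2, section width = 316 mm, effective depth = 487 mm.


rho = As / (b * d)
= 3194 / (316 * 487)
= 0.0208

0.0208


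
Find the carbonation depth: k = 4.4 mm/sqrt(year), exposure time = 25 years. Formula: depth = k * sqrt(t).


depth = k * sqrt(t)
= 4.4 * sqrt(25)
= 22.0 mm

22.0


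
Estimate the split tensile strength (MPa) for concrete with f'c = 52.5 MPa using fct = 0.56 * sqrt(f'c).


fct = 0.56 * sqrt(52.5)
= 0.56 * 7.246
= 4.058 MPa

4.058


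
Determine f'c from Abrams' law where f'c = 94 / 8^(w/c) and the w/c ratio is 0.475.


f'c = 94 / 8^0.475
= 94 / 2.685
= 35.01 MPa

35.01


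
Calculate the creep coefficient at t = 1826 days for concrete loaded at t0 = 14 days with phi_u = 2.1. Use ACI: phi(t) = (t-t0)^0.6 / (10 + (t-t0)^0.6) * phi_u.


dt = 1826 - 14 = 1812
phi = 1812^0.6 / (10 + 1812^0.6) * 2.1
= 1.89

1.89


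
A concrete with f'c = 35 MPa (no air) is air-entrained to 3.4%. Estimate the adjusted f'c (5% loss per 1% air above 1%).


Strength loss = (3.4 - 1) * 5 = 12.0%
f'c = 35 * (1 - 12.0/100)
= 30.8 MPa

30.8


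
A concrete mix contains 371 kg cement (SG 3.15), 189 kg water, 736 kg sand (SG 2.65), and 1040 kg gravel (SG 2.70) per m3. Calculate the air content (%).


Vol cement = 371 / (3.15 * 1000) = 0.117778 m3
Vol water = 189 / 1000 = 0.189 m3
Vol sand = 736 / (2.65 * 1000) = 0.277736 m3
Vol gravel = 1040 / (2.70 * 1000) = 0.385185 m3
Total solid + water volume = 0.969699 m3
Air = (1 - 0.969699) * 100 = 3.03%

3.03


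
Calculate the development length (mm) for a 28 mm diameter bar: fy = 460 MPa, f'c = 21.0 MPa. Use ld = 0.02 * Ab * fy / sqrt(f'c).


Ab = pi * 28^2 / 4 = 615.752 mm2
ld = 0.02 * 615.752 * 460 / sqrt(21.0)
= 1236.2 mm

1236.2


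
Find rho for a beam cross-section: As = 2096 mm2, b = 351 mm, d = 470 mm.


rho = As / (b * d)
= 2096 / (351 * 470)
= 0.0127

0.0127


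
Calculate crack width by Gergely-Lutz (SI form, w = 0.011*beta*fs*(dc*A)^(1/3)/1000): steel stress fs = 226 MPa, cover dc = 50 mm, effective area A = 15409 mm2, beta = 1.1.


w = 0.011 * beta * fs * (dc * A)^(1/3) / 1000
= 0.011 * 1.1 * 226 * (50 * 15409)^(1/3) / 1000
= 0.251 mm

0.251


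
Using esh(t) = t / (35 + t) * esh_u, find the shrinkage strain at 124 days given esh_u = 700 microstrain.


esh(124) = 124 / (35 + 124) * 700
= 124 / 159 * 700
= 545.9 microstrain

545.9


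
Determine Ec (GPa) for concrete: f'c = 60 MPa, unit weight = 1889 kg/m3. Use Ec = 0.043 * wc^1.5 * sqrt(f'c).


Ec = 0.043 * 1889^1.5 * sqrt(60) / 1000
= 27.35 GPa

27.35


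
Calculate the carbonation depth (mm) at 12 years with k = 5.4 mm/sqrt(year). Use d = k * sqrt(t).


depth = k * sqrt(t)
= 5.4 * sqrt(12)
= 18.71 mm

18.71


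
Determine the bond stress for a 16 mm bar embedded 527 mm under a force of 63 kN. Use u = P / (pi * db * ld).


u = P / (pi * db * ld)
= 63 * 1000 / (pi * 16 * 527)
= 2.378 MPa

2.378


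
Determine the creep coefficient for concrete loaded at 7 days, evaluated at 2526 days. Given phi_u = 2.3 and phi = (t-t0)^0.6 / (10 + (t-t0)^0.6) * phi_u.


dt = 2526 - 7 = 2519
phi = 2519^0.6 / (10 + 2519^0.6) * 2.3
= 2.108

2.108


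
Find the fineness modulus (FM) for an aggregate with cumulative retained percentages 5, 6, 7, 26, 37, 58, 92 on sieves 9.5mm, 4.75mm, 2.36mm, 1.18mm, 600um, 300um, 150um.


FM = sum(cumulative % retained) / 100
= 231 / 100
= 2.31

2.31


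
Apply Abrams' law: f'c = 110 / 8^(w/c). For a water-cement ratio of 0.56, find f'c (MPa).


f'c = 110 / 8^0.56
= 110 / 3.204
= 34.33 MPa

34.33


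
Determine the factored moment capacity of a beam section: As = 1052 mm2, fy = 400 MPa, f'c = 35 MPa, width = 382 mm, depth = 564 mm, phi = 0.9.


a = As * fy / (0.85 * f'c * b)
= 1052 * 400 / (0.85 * 35 * 382)
= 37.0276 mm
Mn = As * fy * (d - a/2) / 10^6
= 229.5406 kN-m
phi*Mn = 0.9 * 229.5406 = 206.59 kN-m

206.59


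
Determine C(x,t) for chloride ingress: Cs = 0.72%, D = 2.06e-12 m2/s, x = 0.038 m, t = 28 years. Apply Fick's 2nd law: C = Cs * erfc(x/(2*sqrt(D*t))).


t_seconds = 28 * 365.25 * 24 * 3600 = 883612800.0 s
arg = 0.038 / (2 * sqrt(2.06e-12 * 883612800.0))
= 0.4453
erfc(0.4453) = 0.5288
C = 0.72 * 0.5288 = 0.3808%

0.3808


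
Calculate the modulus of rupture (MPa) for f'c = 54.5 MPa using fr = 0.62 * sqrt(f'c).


fr = 0.62 * sqrt(54.5)
= 4.577 MPa

4.577


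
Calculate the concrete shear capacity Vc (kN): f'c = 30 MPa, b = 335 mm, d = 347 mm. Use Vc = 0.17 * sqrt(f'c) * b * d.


Vc = 0.17 * sqrt(30) * 335 * 347 / 1000
= 108.24 kN

108.24


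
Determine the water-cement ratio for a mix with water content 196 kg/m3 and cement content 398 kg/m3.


w/c = water / cement
w/c = 196 / 398 = 0.492

0.492


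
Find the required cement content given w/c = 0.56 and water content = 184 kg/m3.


Cement = water / (w/c)
= 184 / 0.56
= 328.6 kg/m3

328.6


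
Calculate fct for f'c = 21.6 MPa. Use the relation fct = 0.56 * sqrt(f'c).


fct = 0.56 * sqrt(21.6)
= 0.56 * 4.648
= 2.603 MPa

2.603


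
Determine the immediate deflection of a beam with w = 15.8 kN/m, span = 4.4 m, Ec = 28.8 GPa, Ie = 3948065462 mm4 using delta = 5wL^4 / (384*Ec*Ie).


Convert: L = 4.4 m = 4400 mm, Ec = 28.8 GPa = 28800 MPa
delta = 5 * 15.8 * 4400^4 / (384 * 28800 * 3948065462)
= 0.68 mm

0.68


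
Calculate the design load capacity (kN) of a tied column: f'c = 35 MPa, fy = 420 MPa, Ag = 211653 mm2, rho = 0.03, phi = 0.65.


Ast = rho * Ag = 0.03 * 211653 = 6349.59 mm2
phi*Pn = 0.65 * 0.80 * (0.85 * 35 * (211653 - 6349.59) + 420 * 6349.59) / 1000
= 4562.79 kN

4562.79


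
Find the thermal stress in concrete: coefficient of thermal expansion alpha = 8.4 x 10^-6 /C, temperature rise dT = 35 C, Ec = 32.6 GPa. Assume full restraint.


sigma = alpha * dT * Ec
= 8.4e-6 * 35 * 32.6 * 1000
= 9.584 MPa

9.584


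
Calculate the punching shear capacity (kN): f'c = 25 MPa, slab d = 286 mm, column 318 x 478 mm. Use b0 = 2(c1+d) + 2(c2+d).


b0 = 2*(318 + 286) + 2*(478 + 286) = 2736 mm
Vc = 0.33 * sqrt(25) * 2736 * 286 / 1000
= 1291.12 kN

1291.12
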